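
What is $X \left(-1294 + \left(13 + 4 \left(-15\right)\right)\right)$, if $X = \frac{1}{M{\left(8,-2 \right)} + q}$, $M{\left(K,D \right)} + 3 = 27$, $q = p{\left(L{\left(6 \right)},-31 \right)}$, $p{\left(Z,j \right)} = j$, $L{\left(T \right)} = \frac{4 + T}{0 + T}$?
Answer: $\frac{1341}{7} \approx 191.57$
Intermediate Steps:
$L{\left(T \right)} = \frac{4 + T}{T}$
$q = -31$
$M{\left(K,D \right)} = 24$ ($M{\left(K,D \right)} = -3 + 27 = 24$)
$X = - \frac{1}{7}$ ($X = \frac{1}{24 - 31} = \frac{1}{-7} = - \frac{1}{7} \approx -0.14286$)
$X \left(-1294 + \left(13 + 4 \left(-15\right)\right)\right) = - \frac{-1294 + \left(13 + 4 \left(-15\right)\right)}{7} = - \frac{-1294 + \left(13 - 60\right)}{7} = - \frac{-1294 - 47}{7} = \left(- \frac{1}{7}\right) \left(-1341\right) = \frac{1341}{7}$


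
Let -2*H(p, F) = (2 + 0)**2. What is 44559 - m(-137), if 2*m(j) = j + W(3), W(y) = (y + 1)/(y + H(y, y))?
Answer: 89251/2 ≈ 44626.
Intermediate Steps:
H(p, F) = -2 (H(p, F) = -(2 + 0)**2/2 = -1/2*2**2 = -1/2*4 = -2)
W(y) = (1 + y)/(-2 + y) (W(y) = (y + 1)/(y - 2) = (1 + y)/(-2 + y))
m(j) = 2 + j/2 (m(j) = (j + (1 + 3)/(-2 + 3))/2 = (j + 4/1)/2 = (j + 1*4)/2 = (j + 4)/2 = (4 + j)/2 = 2 + j/2)
44559 - m(-137) = 44559 - (2 + (1/2)*(-137)) = 44559 - (2 - 137/2) = 44559 - 1*(-133/2) = 44559 + 133/2 = 89251/2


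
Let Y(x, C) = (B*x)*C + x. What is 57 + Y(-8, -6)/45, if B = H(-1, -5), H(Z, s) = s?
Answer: 2317/45 ≈ 51.489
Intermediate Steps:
B = -5
Y(x, C) = x - 5*C*x (Y(x, C) = (-5*x)*C + x = -5*C*x + x = x - 5*C*x)
57 + Y(-8, -6)/45 = 57 + (-8*(1 - 5*(-6)))/45 = 57 + (-8*(1 + 30))/45 = 57 + (-8*31)/45 = 57 + (1/45)*(-248) = 57 - 248/45 = 2317/45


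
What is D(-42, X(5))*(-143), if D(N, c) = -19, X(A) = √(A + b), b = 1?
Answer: 2717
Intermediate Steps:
X(A) = √(1 + A) (X(A) = √(A + 1) = √(1 + A))
D(-42, X(5))*(-143) = -19*(-143) = 2717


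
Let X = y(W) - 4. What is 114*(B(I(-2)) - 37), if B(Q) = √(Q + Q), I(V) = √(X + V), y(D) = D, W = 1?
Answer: -4218 + 114*5^(¼)*(1 + I) ≈ -4047.5 + 170.47*I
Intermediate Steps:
X = -3 (X = 1 - 4 = -3)
I(V) = √(-3 + V)
B(Q) = √2*√Q (B(Q) = √(2*Q) = √2*√Q)
114*(B(I(-2)) - 37) = 114*(√2*√(√(-3 - 2)) - 37) = 114*(√2*√(√(-5)) - 37) = 114*(√2*√(I*√5) - 37) = 114*(√2*(5^(¼)*√I) - 37) = 114*(√2*5^(¼)*√I - 37) = 114*(-37 + √2*5^(¼)*√I) = -4218 + 114*√2*5^(¼)*√I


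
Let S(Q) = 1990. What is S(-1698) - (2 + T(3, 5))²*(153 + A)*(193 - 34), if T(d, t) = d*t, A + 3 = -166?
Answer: 737206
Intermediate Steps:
A = -169 (A = -3 - 166 = -169)
S(-1698) - (2 + T(3, 5))²*(153 + A)*(193 - 34) = 1990 - (2 + 3*5)²*(153 - 169)*(193 - 34) = 1990 - (2 + 15)²*(-16*159) = 1990 - 17²*(-2544) = 1990 - 289*(-2544) = 1990 - 1*(-735216) = 1990 + 735216 = 737206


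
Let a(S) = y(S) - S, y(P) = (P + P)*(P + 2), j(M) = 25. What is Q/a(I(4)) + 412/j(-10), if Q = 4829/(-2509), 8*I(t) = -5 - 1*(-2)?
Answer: 31773316/1693575 ≈ 18.761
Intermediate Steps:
y(P) = 2*P*(2 + P) (y(P) = (2*P)*(2 + P) = 2*P*(2 + P))
I(t) = -3/8 (I(t) = (-5 - 1*(-2))/8 = (-5 + 2)/8 = (⅛)*(-3) = -3/8)
Q = -4829/2509 (Q = 4829*(-1/2509) = -4829/2509 ≈ -1.9247)
a(S) = -S + 2*S*(2 + S) (a(S) = 2*S*(2 + S) - S = -S + 2*S*(2 + S))
Q/a(I(4)) + 412/j(-10) = -4829*(-8/(3*(3 + 2*(-3/8))))/2509 + 412/25 = -4829*(-8/(3*(3 - ¾)))/2509 + 412*(1/25) = -4829/(2509*((-3/8*9/4))) + 412/25 = -4829/(2509*(-27/32)) + 412/25 = -4829/2509*(-32/27) + 412/25 = 154528/67743 + 412/25 = 31773316/1693575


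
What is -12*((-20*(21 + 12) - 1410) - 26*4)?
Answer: 26088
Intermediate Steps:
-12*((-20*(21 + 12) - 1410) - 26*4) = -12*((-20*33 - 1410) - 104) = -12*((-660 - 1410) - 104) = -12*(-2070 - 104) = -12*(-2174) = 26088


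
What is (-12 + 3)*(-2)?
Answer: 18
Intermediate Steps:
(-12 + 3)*(-2) = -9*(-2) = 18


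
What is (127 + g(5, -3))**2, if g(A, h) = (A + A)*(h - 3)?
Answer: 4489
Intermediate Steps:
g(A, h) = 2*A*(-3 + h) (g(A, h) = (2*A)*(-3 + h) = 2*A*(-3 + h))
(127 + g(5, -3))**2 = (127 + 2*5*(-3 - 3))**2 = (127 + 2*5*(-6))**2 = (127 - 60)**2 = 67**2 = 4489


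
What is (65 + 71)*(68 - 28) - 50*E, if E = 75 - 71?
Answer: 5240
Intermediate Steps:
E = 4
(65 + 71)*(68 - 28) - 50*E = (65 + 71)*(68 - 28) - 50*4 = 136*40 - 200 = 5440 - 200 = 5240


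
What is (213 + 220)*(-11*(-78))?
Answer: 371514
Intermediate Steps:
(213 + 220)*(-11*(-78)) = 433*858 = 371514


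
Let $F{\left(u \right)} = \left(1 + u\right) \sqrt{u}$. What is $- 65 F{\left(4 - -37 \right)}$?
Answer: $- 2730 \sqrt{41} \approx -17481.0$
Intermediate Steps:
$F{\left(u \right)} = \sqrt{u} \left(1 + u\right)$
$- 65 F{\left(4 - -37 \right)} = - 65 \sqrt{4 - -37} \left(1 + \left(4 - -37\right)\right) = - 65 \sqrt{4 + 37} \left(1 + \left(4 + 37\right)\right) = - 65 \sqrt{41} \left(1 + 41\right) = - 65 \sqrt{41} \cdot 42 = - 65 \cdot 42 \sqrt{41} = - 2730 \sqrt{41}$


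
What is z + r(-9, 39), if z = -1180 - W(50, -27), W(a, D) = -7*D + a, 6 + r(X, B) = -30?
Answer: -1455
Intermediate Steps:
r(X, B) = -36 (r(X, B) = -6 - 30 = -36)
W(a, D) = a - 7*D
z = -1419 (z = -1180 - (50 - 7*(-27)) = -1180 - (50 + 189) = -1180 - 1*239 = -1180 - 239 = -1419)
z + r(-9, 39) = -1419 - 36 = -1455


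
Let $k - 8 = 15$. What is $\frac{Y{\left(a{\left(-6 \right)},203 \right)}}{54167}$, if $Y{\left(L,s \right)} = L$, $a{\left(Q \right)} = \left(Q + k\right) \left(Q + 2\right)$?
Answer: $- \frac{68}{54167} \approx -0.0012554$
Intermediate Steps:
$k = 23$ ($k = 8 + 15 = 23$)
$a{\left(Q \right)} = \left(2 + Q\right) \left(23 + Q\right)$ ($a{\left(Q \right)} = \left(Q + 23\right) \left(Q + 2\right) = \left(23 + Q\right) \left(2 + Q\right) = \left(2 + Q\right) \left(23 + Q\right)$)
$\frac{Y{\left(a{\left(-6 \right)},203 \right)}}{54167} = \frac{46 + \left(-6\right)^{2} + 25 \left(-6\right)}{54167} = \left(46 + 36 - 150\right) \frac{1}{54167} = \left(-68\right) \frac{1}{54167} = - \frac{68}{54167}$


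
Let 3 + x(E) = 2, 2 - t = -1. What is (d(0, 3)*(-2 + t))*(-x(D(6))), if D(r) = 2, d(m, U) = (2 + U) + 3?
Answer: 8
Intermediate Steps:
t = 3 (t = 2 - 1*(-1) = 2 + 1 = 3)
d(m, U) = 5 + U
x(E) = -1 (x(E) = -3 + 2 = -1)
(d(0, 3)*(-2 + t))*(-x(D(6))) = ((5 + 3)*(-2 + 3))*(-1*(-1)) = (8*1)*1 = 8*1 = 8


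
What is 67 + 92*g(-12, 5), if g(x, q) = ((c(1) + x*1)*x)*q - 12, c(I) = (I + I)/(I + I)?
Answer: 59683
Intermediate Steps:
c(I) = 1 (c(I) = (2*I)/((2*I)) = (2*I)*(1/(2*I)) = 1)
g(x, q) = -12 + q*x*(1 + x) (g(x, q) = ((1 + x*1)*x)*q - 12 = ((1 + x)*x)*q - 12 = (x*(1 + x))*q - 12 = q*x*(1 + x) - 12 = -12 + q*x*(1 + x))
67 + 92*g(-12, 5) = 67 + 92*(-12 + 5*(-12) + 5*(-12)**2) = 67 + 92*(-12 - 60 + 5*144) = 67 + 92*(-12 - 60 + 720) = 67 + 92*648 = 67 + 59616 = 59683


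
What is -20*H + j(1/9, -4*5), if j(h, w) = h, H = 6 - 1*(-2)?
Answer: -1439/9 ≈ -159.89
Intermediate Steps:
H = 8 (H = 6 + 2 = 8)
-20*H + j(1/9, -4*5) = -20*8 + 1/9 = -160 + ⅑ = -1439/9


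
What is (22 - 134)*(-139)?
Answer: 15568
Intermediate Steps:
(22 - 134)*(-139) = -112*(-139) = 15568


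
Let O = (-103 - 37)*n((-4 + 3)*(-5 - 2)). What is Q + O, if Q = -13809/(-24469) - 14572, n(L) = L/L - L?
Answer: -335994499/24469 ≈ -13731.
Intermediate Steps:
n(L) = 1 - L
O = 840 (O = (-103 - 37)*(1 - (-4 + 3)*(-5 - 2)) = -140*(1 - (-1)*(-7)) = -140*(1 - 1*7) = -140*(1 - 7) = -140*(-6) = 840)
Q = -356548459/24469 (Q = -13809*(-1/24469) - 14572 = 13809/24469 - 14572 = -356548459/24469 ≈ -14571.)
Q + O = -356548459/24469 + 840 = -335994499/24469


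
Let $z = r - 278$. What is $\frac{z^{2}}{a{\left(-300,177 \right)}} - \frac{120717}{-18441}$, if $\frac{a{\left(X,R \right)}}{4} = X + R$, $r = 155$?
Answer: $- \frac{66125}{2732} \approx -24.204$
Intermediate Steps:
$z = -123$ ($z = 155 - 278 = -123$)
$a{\left(X,R \right)} = 4 R + 4 X$ ($a{\left(X,R \right)} = 4 \left(X + R\right) = 4 \left(R + X\right) = 4 R + 4 X$)
$\frac{z^{2}}{a{\left(-300,177 \right)}} - \frac{120717}{-18441} = \frac{\left(-123\right)^{2}}{4 \cdot 177 + 4 \left(-300\right)} - \frac{120717}{-18441} = \frac{15129}{708 - 1200} - - \frac{4471}{683} = \frac{15129}{-492} + \frac{4471}{683} = 15129 \left(- \frac{1}{492}\right) + \frac{4471}{683} = - \frac{123}{4} + \frac{4471}{683} = - \frac{66125}{2732}$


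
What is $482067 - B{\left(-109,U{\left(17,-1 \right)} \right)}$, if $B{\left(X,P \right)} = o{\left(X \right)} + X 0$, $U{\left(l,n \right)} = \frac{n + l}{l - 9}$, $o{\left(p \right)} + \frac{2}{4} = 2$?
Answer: $\frac{964131}{2} \approx 4.8207 \cdot 10^{5}$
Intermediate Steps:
$o{\left(p \right)} = \frac{3}{2}$ ($o{\left(p \right)} = - \frac{1}{2} + 2 = \frac{3}{2}$)
$U{\left(l,n \right)} = \frac{l + n}{-9 + l}$
$B{\left(X,P \right)} = \frac{3}{2}$ ($B{\left(X,P \right)} = \frac{3}{2} + X 0 = \frac{3}{2} + 0 = \frac{3}{2}$)
$482067 - B{\left(-109,U{\left(17,-1 \right)} \right)} = 482067 - \frac{3}{2} = \frac{964131}{2}$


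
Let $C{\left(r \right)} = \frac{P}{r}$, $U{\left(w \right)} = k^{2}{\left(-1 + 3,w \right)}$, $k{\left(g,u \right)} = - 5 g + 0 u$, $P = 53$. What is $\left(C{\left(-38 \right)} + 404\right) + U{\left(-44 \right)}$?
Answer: $\frac{19099}{38} \approx 502.61$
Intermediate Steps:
$k{\left(g,u \right)} = - 5 g$ ($k{\left(g,u \right)} = - 5 g + 0 = - 5 g$)
$U{\left(w \right)} = 100$ ($U{\left(w \right)} = \left(- 5 \left(-1 + 3\right)\right)^{2} = \left(\left(-5\right) 2\right)^{2} = \left(-10\right)^{2} = 100$)
$C{\left(r \right)} = \frac{53}{r}$
$\left(C{\left(-38 \right)} + 404\right) + U{\left(-44 \right)} = \left(\frac{53}{-38} + 404\right) + 100 = \left(53 \left(- \frac{1}{38}\right) + 404\right) + 100 = \left(- \frac{53}{38} + 404\right) + 100 = \frac{15299}{38} + 100 = \frac{19099}{38}$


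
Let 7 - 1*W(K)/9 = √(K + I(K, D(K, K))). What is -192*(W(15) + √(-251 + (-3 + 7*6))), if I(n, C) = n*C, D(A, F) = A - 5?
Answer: -12096 + 1728*√165 - 384*I*√53 ≈ 10101.0 - 2795.6*I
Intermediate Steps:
D(A, F) = -5 + A
I(n, C) = C*n
W(K) = 63 - 9*√(K + K*(-5 + K)) (W(K) = 63 - 9*√(K + (-5 + K)*K) = 63 - 9*√(K + K*(-5 + K)))
-192*(W(15) + √(-251 + (-3 + 7*6))) = -192*((63 - 9*√15*√(-4 + 15)) + √(-251 + (-3 + 7*6))) = -192*((63 - 9*√165) + √(-251 + (-3 + 42))) = -192*((63 - 9*√165) + √(-251 + 39)) = -192*((63 - 9*√165) + √(-212)) = -192*((63 - 9*√165) + 2*I*√53) = -192*(63 - 9*√165 + 2*I*√53) = -12096 + 1728*√165 - 384*I*√53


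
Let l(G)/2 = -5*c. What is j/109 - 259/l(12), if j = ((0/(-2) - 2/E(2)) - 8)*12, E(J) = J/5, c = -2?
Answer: -31351/2180 ≈ -14.381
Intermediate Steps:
E(J) = J/5 (E(J) = J*(⅕) = J/5)
l(G) = 20 (l(G) = 2*(-5*(-2)) = 2*10 = 20)
j = -156 (j = ((0/(-2) - 2/((⅕)*2)) - 8)*12 = ((0*(-½) - 2/⅖) - 8)*12 = ((0 - 2*5/2) - 8)*12 = ((0 - 5) - 8)*12 = (-5 - 8)*12 = -13*12 = -156)
j/109 - 259/l(12) = -156/109 - 259/20 = -31351/2180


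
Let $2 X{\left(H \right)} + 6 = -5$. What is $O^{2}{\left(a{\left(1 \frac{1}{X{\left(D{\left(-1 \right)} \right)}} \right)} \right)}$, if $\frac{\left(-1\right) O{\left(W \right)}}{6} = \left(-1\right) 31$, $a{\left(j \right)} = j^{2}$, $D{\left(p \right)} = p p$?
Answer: $34596$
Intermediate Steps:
$D{\left(p \right)} = p^{2}$
$X{\left(H \right)} = - \frac{11}{2}$ ($X{\left(H \right)} = -3 + \frac{1}{2} \left(-5\right) = -3 - \frac{5}{2} = - \frac{11}{2}$)
$O{\left(W \right)} = 186$ ($O{\left(W \right)} = - 6 \left(\left(-1\right) 31\right) = \left(-6\right) \left(-31\right) = 186$)
$O^{2}{\left(a{\left(1 \frac{1}{X{\left(D{\left(-1 \right)} \right)}} \right)} \right)} = 186^{2} = 34596$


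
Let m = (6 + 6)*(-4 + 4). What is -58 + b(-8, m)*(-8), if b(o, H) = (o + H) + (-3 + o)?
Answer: 94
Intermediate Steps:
m = 0 (m = 12*0 = 0)
b(o, H) = -3 + H + 2*o (b(o, H) = (H + o) + (-3 + o) = -3 + H + 2*o)
-58 + b(-8, m)*(-8) = -58 + (-3 + 0 + 2*(-8))*(-8) = -58 + (-3 + 0 - 16)*(-8) = -58 - 19*(-8) = -58 + 152 = 94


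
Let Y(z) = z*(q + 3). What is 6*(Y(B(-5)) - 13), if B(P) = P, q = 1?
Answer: -198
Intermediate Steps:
Y(z) = 4*z (Y(z) = z*(1 + 3) = z*4 = 4*z)
6*(Y(B(-5)) - 13) = 6*(4*(-5) - 13) = 6*(-20 - 13) = 6*(-33) = -198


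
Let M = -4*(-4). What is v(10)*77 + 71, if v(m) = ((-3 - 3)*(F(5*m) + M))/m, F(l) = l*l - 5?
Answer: -579686/5 ≈ -1.1594e+5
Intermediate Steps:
M = 16
F(l) = -5 + l² (F(l) = l² - 5 = -5 + l²)
v(m) = (-66 - 150*m²)/m (v(m) = ((-3 - 3)*((-5 + (5*m)²) + 16))/m = (-6*((-5 + 25*m²) + 16))/m = (-6*(11 + 25*m²))/m = (-66 - 150*m²)/m)
v(10)*77 + 71 = (-150*10 - 66/10)*77 + 71 = (-1500 - 66*⅒)*77 + 71 = (-1500 - 33/5)*77 + 71 = -7533/5*77 + 71 = -580041/5 + 71 = -579686/5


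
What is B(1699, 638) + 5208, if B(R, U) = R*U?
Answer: 1089170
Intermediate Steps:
B(1699, 638) + 5208 = 1699*638 + 5208 = 1083962 + 5208 = 1089170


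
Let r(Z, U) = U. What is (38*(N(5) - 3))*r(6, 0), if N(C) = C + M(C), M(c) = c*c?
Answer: 0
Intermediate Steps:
M(c) = c²
N(C) = C + C²
(38*(N(5) - 3))*r(6, 0) = (38*(5*(1 + 5) - 3))*0 = (38*(5*6 - 3))*0 = (38*(30 - 3))*0 = (38*27)*0 = 1026*0 = 0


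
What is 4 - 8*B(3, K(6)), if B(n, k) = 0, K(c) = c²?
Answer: 4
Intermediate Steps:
4 - 8*B(3, K(6)) = 4 - 8*0 = 4 + 0 = 4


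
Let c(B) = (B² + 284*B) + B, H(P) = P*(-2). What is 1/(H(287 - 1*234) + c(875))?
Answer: 1/1014894 ≈ 9.8532e-7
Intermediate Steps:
H(P) = -2*P
c(B) = B² + 285*B
1/(H(287 - 1*234) + c(875)) = 1/(-2*(287 - 1*234) + 875*(285 + 875)) = 1/(-2*(287 - 234) + 875*1160) = 1/(-2*53 + 1015000) = 1/(-106 + 1015000) = 1/1014894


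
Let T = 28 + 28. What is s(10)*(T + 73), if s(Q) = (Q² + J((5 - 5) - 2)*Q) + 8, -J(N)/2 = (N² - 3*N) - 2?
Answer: -6708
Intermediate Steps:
T = 56
J(N) = 4 - 2*N² + 6*N (J(N) = -2*((N² - 3*N) - 2) = -2*(-2 + N² - 3*N) = 4 - 2*N² + 6*N)
s(Q) = 8 + Q² - 16*Q (s(Q) = (Q² + (4 - 2*((5 - 5) - 2)² + 6*((5 - 5) - 2))*Q) + 8 = (Q² + (4 - 2*(0 - 2)² + 6*(0 - 2))*Q) + 8 = (Q² + (4 - 2*(-2)² + 6*(-2))*Q) + 8 = (Q² + (4 - 2*4 - 12)*Q) + 8 = (Q² + (4 - 8 - 12)*Q) + 8 = (Q² - 16*Q) + 8 = 8 + Q² - 16*Q)
s(10)*(T + 73) = (8 + 10² - 16*10)*(56 + 73) = (8 + 100 - 160)*129 = -52*129 = -6708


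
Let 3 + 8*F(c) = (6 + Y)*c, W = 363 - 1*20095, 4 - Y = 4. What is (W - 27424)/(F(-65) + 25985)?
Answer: -377248/207487 ≈ -1.8182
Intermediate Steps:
Y = 0 (Y = 4 - 1*4 = 4 - 4 = 0)
W = -19732 (W = 363 - 20095 = -19732)
F(c) = -3/8 + 3*c/4 (F(c) = -3/8 + ((6 + 0)*c)/8 = -3/8 + (6*c)/8 = -3/8 + 3*c/4)
(W - 27424)/(F(-65) + 25985) = (-19732 - 27424)/((-3/8 + (3/4)*(-65)) + 25985) = -47156/((-3/8 - 195/4) + 25985) = -47156/(-393/8 + 25985) = -47156/207487/8 = -47156*8/207487 = -377248/207487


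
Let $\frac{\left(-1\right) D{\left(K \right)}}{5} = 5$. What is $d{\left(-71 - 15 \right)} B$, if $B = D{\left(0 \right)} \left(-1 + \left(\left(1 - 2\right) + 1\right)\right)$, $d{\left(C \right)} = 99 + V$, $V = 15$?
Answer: $2850$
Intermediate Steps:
$D{\left(K \right)} = -25$ ($D{\left(K \right)} = \left(-5\right) 5 = -25$)
$d{\left(C \right)} = 114$ ($d{\left(C \right)} = 99 + 15 = 114$)
$B = 25$ ($B = - 25 \left(-1 + \left(\left(1 - 2\right) + 1\right)\right) = - 25 \left(-1 + \left(-1 + 1\right)\right) = - 25 \left(-1 + 0\right) = \left(-25\right) \left(-1\right) = 25$)
$d{\left(-71 - 15 \right)} B = 114 \cdot 25 = 2850$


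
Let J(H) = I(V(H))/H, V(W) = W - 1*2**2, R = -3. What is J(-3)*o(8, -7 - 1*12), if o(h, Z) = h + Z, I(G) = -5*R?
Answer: 55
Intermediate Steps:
V(W) = -4 + W (V(W) = W - 1*4 = W - 4 = -4 + W)
I(G) = 15 (I(G) = -5*(-3) = 15)
J(H) = 15/H
o(h, Z) = Z + h
J(-3)*o(8, -7 - 1*12) = (15/(-3))*((-7 - 1*12) + 8) = (15*(-1/3))*((-7 - 12) + 8) = -5*(-19 + 8) = -5*(-11) = 55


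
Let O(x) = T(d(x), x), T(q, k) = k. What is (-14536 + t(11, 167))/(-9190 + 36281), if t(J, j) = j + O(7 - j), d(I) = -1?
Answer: -14529/27091 ≈ -0.53630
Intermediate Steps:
O(x) = x
t(J, j) = 7 (t(J, j) = j + (7 - j) = 7)
(-14536 + t(11, 167))/(-9190 + 36281) = (-14536 + 7)/(-9190 + 36281) = -14529/27091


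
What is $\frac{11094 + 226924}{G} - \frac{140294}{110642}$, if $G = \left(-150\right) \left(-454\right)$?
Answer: $\frac{599313077}{269097150} \approx 2.2271$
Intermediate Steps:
$G = 68100$
$\frac{11094 + 226924}{G} - \frac{140294}{110642} = \frac{11094 + 226924}{68100} - \frac{140294}{110642} = 238018 \cdot \frac{1}{68100} - \frac{10021}{7903} = \frac{119009}{34050} - \frac{10021}{7903} = \frac{599313077}{269097150}$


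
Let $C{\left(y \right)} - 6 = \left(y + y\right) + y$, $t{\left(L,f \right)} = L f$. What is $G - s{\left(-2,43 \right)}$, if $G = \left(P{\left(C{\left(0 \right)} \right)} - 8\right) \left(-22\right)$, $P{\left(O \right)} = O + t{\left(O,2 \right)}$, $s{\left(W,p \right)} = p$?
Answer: $-263$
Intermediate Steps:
$C{\left(y \right)} = 6 + 3 y$ ($C{\left(y \right)} = 6 + \left(\left(y + y\right) + y\right) = 6 + \left(2 y + y\right) = 6 + 3 y$)
$P{\left(O \right)} = 3 O$ ($P{\left(O \right)} = O + O 2 = O + 2 O = 3 O$)
$G = -220$ ($G = \left(3 \left(6 + 3 \cdot 0\right) - 8\right) \left(-22\right) = \left(3 \left(6 + 0\right) - 8\right) \left(-22\right) = \left(3 \cdot 6 - 8\right) \left(-22\right) = \left(18 - 8\right) \left(-22\right) = 10 \left(-22\right) = -220$)
$G - s{\left(-2,43 \right)} = -220 - 43 = -263$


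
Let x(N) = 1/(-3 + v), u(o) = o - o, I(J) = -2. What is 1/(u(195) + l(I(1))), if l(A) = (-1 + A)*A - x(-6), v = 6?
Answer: 3/17 ≈ 0.17647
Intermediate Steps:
u(o) = 0
x(N) = ⅓ (x(N) = 1/(-3 + 6) = 1/3 = ⅓)
l(A) = -⅓ + A*(-1 + A) (l(A) = (-1 + A)*A - 1*⅓ = A*(-1 + A) - ⅓ = -⅓ + A*(-1 + A))
1/(u(195) + l(I(1))) = 1/(0 + (-⅓ + (-2)² - 1*(-2))) = 1/(0 + (-⅓ + 4 + 2)) = 1/(0 + 17/3) = 1/(17/3) = 3/17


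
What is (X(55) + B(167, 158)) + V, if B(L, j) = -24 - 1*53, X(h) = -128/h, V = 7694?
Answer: 418807/55 ≈ 7614.7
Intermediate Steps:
B(L, j) = -77 (B(L, j) = -24 - 53 = -77)
(X(55) + B(167, 158)) + V = (-128/55 - 77) + 7694 = -4363/55 + 7694 = 418807/55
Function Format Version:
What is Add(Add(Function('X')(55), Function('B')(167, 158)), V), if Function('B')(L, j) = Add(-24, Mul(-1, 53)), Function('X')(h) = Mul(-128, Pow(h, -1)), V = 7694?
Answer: Rational(418807, 55) ≈ 7614.7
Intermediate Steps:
Function('B')(L, j) = -77 (Function('B')(L, j) = Add(-24, -53) = -77)
Add(Add(Function('X')(55), Function('B')(167, 158)), V) = Add(Add(Mul(-128, Pow(55, -1)), -77), 7694) = Add(Add(Mul(-128, Rational(1, 55)), -77), 7694) = Add(Add(Rational(-128, 55), -77), 7694) = Add(Rational(-4363, 55), 7694) = Rational(418807, 55)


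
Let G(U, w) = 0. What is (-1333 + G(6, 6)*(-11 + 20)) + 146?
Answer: -1187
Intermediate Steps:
(-1333 + G(6, 6)*(-11 + 20)) + 146 = (-1333 + 0*(-11 + 20)) + 146 = (-1333 + 0*9) + 146 = (-1333 + 0) + 146 = -1333 + 146 = -1187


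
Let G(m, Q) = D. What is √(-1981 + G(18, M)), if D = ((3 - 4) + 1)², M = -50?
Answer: I*√1981 ≈ 44.508*I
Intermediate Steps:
D = 0 (D = (-1 + 1)² = 0² = 0)
G(m, Q) = 0
√(-1981 + G(18, M)) = √(-1981 + 0) = √(-1981) = I*√1981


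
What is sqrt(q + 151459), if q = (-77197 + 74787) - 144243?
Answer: 3*sqrt(534) ≈ 69.325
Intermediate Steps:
q = -146653 (q = -2410 - 144243 = -146653)
sqrt(q + 151459) = sqrt(-146653 + 151459) = sqrt(4806) = 3*sqrt(534)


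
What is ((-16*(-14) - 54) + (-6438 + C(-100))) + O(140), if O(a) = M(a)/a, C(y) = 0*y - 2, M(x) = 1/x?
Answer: -122891999/19600 ≈ -6270.0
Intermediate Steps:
C(y) = -2 (C(y) = 0 - 2 = -2)
O(a) = a⁻² (O(a) = 1/(a*a) = a⁻²)
((-16*(-14) - 54) + (-6438 + C(-100))) + O(140) = ((-16*(-14) - 54) + (-6438 - 2)) + 140⁻² = ((224 - 54) - 6440) + 1/19600 = (170 - 6440) + 1/19600 = -6270 + 1/19600 = -122891999/19600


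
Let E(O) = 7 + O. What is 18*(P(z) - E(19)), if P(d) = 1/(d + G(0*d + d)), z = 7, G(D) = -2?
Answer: -2322/5 ≈ -464.40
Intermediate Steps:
P(d) = 1/(-2 + d) (P(d) = 1/(d - 2) = 1/(-2 + d))
18*(P(z) - E(19)) = 18*(1/(-2 + 7) - (7 + 19)) = 18*(1/5 - 1*26) = 18*(⅕ - 26) = 18*(-129/5) = -2322/5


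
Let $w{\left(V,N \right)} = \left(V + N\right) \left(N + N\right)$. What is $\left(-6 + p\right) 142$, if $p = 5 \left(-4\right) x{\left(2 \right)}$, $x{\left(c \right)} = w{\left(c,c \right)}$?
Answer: $-46292$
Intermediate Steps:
$w{\left(V,N \right)} = 2 N \left(N + V\right)$ ($w{\left(V,N \right)} = \left(N + V\right) 2 N = 2 N \left(N + V\right)$)
$x{\left(c \right)} = 4 c^{2}$ ($x{\left(c \right)} = 2 c \left(c + c\right) = 2 c 2 c = 4 c^{2}$)
$p = -320$ ($p = 5 \left(-4\right) 4 \cdot 2^{2} = - 20 \cdot 4 \cdot 4 = \left(-20\right) 16 = -320$)
$\left(-6 + p\right) 142 = \left(-6 - 320\right) 142 = \left(-326\right) 142 = -46292$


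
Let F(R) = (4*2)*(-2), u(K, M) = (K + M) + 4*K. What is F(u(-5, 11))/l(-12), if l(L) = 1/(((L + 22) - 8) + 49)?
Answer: -816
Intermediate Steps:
u(K, M) = M + 5*K
F(R) = -16 (F(R) = 8*(-2) = -16)
l(L) = 1/(63 + L) (l(L) = 1/(((22 + L) - 8) + 49) = 1/((14 + L) + 49) = 1/(63 + L))
F(u(-5, 11))/l(-12) = -16/(1/(63 - 12)) = -16/(1/51) = -16/1/51 = -16*51 = -816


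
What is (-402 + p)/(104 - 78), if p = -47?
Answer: -449/26 ≈ -17.269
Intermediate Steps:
(-402 + p)/(104 - 78) = (-402 - 47)/(104 - 78) = -449/26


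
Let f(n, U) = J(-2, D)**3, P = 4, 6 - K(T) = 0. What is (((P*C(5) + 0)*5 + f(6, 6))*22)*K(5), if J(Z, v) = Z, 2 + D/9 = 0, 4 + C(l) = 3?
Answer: -3696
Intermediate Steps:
C(l) = -1 (C(l) = -4 + 3 = -1)
K(T) = 6 (K(T) = 6 - 1*0 = 6 + 0 = 6)
D = -18 (D = -18 + 9*0 = -18 + 0 = -18)
f(n, U) = -8 (f(n, U) = (-2)**3 = -8)
(((P*C(5) + 0)*5 + f(6, 6))*22)*K(5) = (((4*(-1) + 0)*5 - 8)*22)*6 = (((-4 + 0)*5 - 8)*22)*6 = ((-4*5 - 8)*22)*6 = ((-20 - 8)*22)*6 = -28*22*6 = -616*6 = -3696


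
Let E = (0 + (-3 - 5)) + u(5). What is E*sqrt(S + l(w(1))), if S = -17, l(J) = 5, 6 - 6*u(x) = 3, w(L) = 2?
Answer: -15*I*sqrt(3) ≈ -25.981*I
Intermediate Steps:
u(x) = 1/2 (u(x) = 1 - 1/6*3 = 1 - 1/2 = 1/2)
E = -15/2 (E = (0 + (-3 - 5)) + 1/2 = (0 - 8) + 1/2 = -8 + 1/2 = -15/2 ≈ -7.5000)
E*sqrt(S + l(w(1))) = -15*sqrt(-17 + 5)/2 = -15*I*sqrt(3)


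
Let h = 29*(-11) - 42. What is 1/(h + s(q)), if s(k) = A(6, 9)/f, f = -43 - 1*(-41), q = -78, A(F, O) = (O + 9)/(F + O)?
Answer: -5/1808 ≈ -0.0027655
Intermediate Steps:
h = -361 (h = -319 - 42 = -361)
A(F, O) = (9 + O)/(F + O)
f = -2 (f = -43 + 41 = -2)
s(k) = -⅗ (s(k) = ((9 + 9)/(6 + 9))/(-2) = (18/15)*(-½) = ((1/15)*18)*(-½) = (6/5)*(-½) = -⅗)
1/(h + s(q)) = 1/(-361 - ⅗) = 1/(-1808/5) = -5/1808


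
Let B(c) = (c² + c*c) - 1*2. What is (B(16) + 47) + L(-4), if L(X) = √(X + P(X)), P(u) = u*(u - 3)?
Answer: 557 + 2*√6 ≈ 561.90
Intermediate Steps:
P(u) = u*(-3 + u)
L(X) = √(X + X*(-3 + X))
B(c) = -2 + 2*c² (B(c) = (c² + c²) - 2 = 2*c² - 2 = -2 + 2*c²)
(B(16) + 47) + L(-4) = ((-2 + 2*16²) + 47) + √(-4*(-2 - 4)) = ((-2 + 2*256) + 47) + √(-4*(-6)) = ((-2 + 512) + 47) + √24 = (510 + 47) + 2*√6 = 557 + 2*√6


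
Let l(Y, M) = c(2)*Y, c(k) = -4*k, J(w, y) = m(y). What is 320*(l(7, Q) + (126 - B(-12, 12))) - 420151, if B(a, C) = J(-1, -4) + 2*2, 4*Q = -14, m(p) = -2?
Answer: -398391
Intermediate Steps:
J(w, y) = -2
Q = -7/2 (Q = (1/4)*(-14) = -7/2 ≈ -3.5000)
B(a, C) = 2 (B(a, C) = -2 + 2*2 = -2 + 4 = 2)
l(Y, M) = -8*Y (l(Y, M) = (-4*2)*Y = -8*Y)
320*(l(7, Q) + (126 - B(-12, 12))) - 420151 = 320*(-8*7 + (126 - 1*2)) - 420151 = 320*(-56 + (126 - 2)) - 420151 = 320*(-56 + 124) - 420151 = 320*68 - 420151 = 21760 - 420151 = -398391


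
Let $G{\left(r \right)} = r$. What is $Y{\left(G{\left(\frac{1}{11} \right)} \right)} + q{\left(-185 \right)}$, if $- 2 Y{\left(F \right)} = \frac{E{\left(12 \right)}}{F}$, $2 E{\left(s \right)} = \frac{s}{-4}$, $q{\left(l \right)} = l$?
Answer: $- \frac{707}{4} \approx -176.75$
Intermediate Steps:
$E{\left(s \right)} = - \frac{s}{8}$ ($E{\left(s \right)} = \frac{s \frac{1}{-4}}{2} = \frac{s \left(- \frac{1}{4}\right)}{2} = \frac{\left(- \frac{1}{4}\right) s}{2} = - \frac{s}{8}$)
$Y{\left(F \right)} = \frac{3}{4 F}$ ($Y{\left(F \right)} = - \frac{\left(- \frac{1}{8}\right) 12 \frac{1}{F}}{2} = - \frac{\left(- \frac{3}{2}\right) \frac{1}{F}}{2} = \frac{3}{4 F}$)
$Y{\left(G{\left(\frac{1}{11} \right)} \right)} + q{\left(-185 \right)} = \frac{3}{4 \cdot \frac{1}{11}} - 185 = \frac{3 \frac{1}{\frac{1}{11}}}{4} - 185 = \frac{3}{4} \cdot 11 - 185 = \frac{33}{4} - 185 = - \frac{707}{4}$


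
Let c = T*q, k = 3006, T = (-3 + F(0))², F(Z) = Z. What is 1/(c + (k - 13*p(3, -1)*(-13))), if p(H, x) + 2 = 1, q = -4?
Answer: 1/2801 ≈ 0.00035702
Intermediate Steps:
p(H, x) = -1 (p(H, x) = -2 + 1 = -1)
T = 9 (T = (-3 + 0)² = (-3)² = 9)
c = -36 (c = 9*(-4) = -36)
1/(c + (k - 13*p(3, -1)*(-13))) = 1/(-36 + (3006 - 13*(-1)*(-13))) = 1/(-36 + (3006 + 13*(-13))) = 1/(-36 + (3006 - 169)) = 1/(-36 + 2837) = 1/2801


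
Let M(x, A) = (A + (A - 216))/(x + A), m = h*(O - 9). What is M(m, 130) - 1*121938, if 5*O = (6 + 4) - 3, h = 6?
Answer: -25728808/211 ≈ -1.2194e+5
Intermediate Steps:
O = 7/5 (O = ((6 + 4) - 3)/5 = (10 - 3)/5 = (⅕)*7 = 7/5 ≈ 1.4000)
m = -228/5 (m = 6*(7/5 - 9) = 6*(-38/5) = -228/5 ≈ -45.600)
M(x, A) = (-216 + 2*A)/(A + x) (M(x, A) = (A + (-216 + A))/(A + x) = (-216 + 2*A)/(A + x))
M(m, 130) - 1*121938 = 2*(-108 + 130)/(130 - 228/5) - 1*121938 = 2*22/(422/5) - 121938 = 2*(5/422)*22 - 121938 = 110/211 - 121938 = -25728808/211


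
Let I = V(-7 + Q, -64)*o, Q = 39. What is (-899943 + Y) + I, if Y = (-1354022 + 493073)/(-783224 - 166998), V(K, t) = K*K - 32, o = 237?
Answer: -631743783309/950222 ≈ -6.6484e+5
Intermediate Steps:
V(K, t) = -32 + K**2 (V(K, t) = K**2 - 32 = -32 + K**2)
I = 235104 (I = (-32 + (-7 + 39)**2)*237 = (-32 + 32**2)*237 = (-32 + 1024)*237 = 992*237 = 235104)
Y = 860949/950222 (Y = -860949/(-950222) = -860949*(-1/950222) = 860949/950222 ≈ 0.90605)
(-899943 + Y) + I = (-899943 + 860949/950222) + 235104 = -855144776397/950222 + 235104 = -631743783309/950222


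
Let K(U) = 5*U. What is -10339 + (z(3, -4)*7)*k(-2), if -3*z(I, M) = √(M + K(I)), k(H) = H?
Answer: -10339 + 14*√11/3 ≈ -10324.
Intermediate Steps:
z(I, M) = -√(M + 5*I)/3
-10339 + (z(3, -4)*7)*k(-2) = -10339 + (-√(-4 + 5*3)/3*7)*(-2) = -10339 + (-√(-4 + 15)/3*7)*(-2) = -10339 + (-√11/3*7)*(-2) = -10339 - 7*√11/3*(-2) = -10339 + 14*√11/3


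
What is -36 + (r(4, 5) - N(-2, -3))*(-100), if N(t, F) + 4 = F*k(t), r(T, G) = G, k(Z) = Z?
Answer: -336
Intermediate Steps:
N(t, F) = -4 + F*t
-36 + (r(4, 5) - N(-2, -3))*(-100) = -36 + (5 - (-4 - 3*(-2)))*(-100) = -36 + (5 - (-4 + 6))*(-100) = -36 + (5 - 1*2)*(-100) = -36 + (5 - 2)*(-100) = -36 + 3*(-100) = -36 - 300 = -336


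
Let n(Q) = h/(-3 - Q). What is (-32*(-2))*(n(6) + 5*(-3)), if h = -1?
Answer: -8576/9 ≈ -952.89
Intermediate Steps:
n(Q) = -1/(-3 - Q)
(-32*(-2))*(n(6) + 5*(-3)) = (-32*(-2))*(1/(3 + 6) + 5*(-3)) = 64*(1/9 - 15) = 64*(⅑ - 15) = 64*(-134/9) = -8576/9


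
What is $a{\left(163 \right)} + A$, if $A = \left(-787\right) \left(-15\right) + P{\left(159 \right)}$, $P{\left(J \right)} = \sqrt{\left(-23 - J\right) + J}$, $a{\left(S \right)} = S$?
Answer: $11968 + i \sqrt{23} \approx 11968.0 + 4.7958 i$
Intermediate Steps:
$P{\left(J \right)} = i \sqrt{23}$ ($P{\left(J \right)} = \sqrt{-23} = i \sqrt{23}$)
$A = 11805 + i \sqrt{23}$ ($A = \left(-787\right) \left(-15\right) + i \sqrt{23} = 11805 + i \sqrt{23} \approx 11805.0 + 4.7958 i$)
$a{\left(163 \right)} + A = 163 + \left(11805 + i \sqrt{23}\right) = 11968 + i \sqrt{23}$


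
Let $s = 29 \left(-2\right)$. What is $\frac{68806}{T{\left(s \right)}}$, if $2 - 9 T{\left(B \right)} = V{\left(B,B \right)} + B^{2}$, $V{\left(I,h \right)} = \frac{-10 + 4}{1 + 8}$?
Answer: $- \frac{928881}{5042} \approx -184.23$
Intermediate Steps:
$s = -58$
$V{\left(I,h \right)} = - \frac{2}{3}$ ($V{\left(I,h \right)} = - \frac{6}{9} = \left(-6\right) \frac{1}{9} = - \frac{2}{3}$)
$T{\left(B \right)} = \frac{8}{27} - \frac{B^{2}}{9}$ ($T{\left(B \right)} = \frac{2}{9} - \frac{- \frac{2}{3} + B^{2}}{9} = \frac{2}{9} - \left(- \frac{2}{27} + \frac{B^{2}}{9}\right) = \frac{8}{27} - \frac{B^{2}}{9}$)
$\frac{68806}{T{\left(s \right)}} = \frac{68806}{\frac{8}{27} - \frac{\left(-58\right)^{2}}{9}} = \frac{68806}{\frac{8}{27} - \frac{3364}{9}} = \frac{68806}{- \frac{10084}{27}} = 68806 \left(- \frac{27}{10084}\right) = - \frac{928881}{5042}$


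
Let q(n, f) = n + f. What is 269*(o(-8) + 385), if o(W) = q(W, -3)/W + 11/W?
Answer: 103565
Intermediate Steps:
q(n, f) = f + n
o(W) = 11/W + (-3 + W)/W (o(W) = (-3 + W)/W + 11/W = 11/W + (-3 + W)/W)
269*(o(-8) + 385) = 269*((8 - 8)/(-8) + 385) = 269*(-⅛*0 + 385) = 269*(0 + 385) = 269*385 = 103565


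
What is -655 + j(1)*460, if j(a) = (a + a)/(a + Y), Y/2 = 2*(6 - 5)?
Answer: -471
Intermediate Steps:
Y = 4 (Y = 2*(2*(6 - 5)) = 2*(2*1) = 2*2 = 4)
j(a) = 2*a/(4 + a) (j(a) = (a + a)/(a + 4) = (2*a)/(4 + a) = 2*a/(4 + a))
-655 + j(1)*460 = -655 + (2*1/(4 + 1))*460 = -655 + (2*1/5)*460 = -655 + (2*1*(1/5))*460 = -655 + (2/5)*460 = -655 + 184 = -471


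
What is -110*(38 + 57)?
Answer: -10450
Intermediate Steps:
-110*(38 + 57) = -110*95 = -10450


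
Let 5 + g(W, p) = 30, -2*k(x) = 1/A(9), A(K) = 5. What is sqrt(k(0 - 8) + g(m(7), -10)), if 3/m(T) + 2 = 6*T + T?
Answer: sqrt(2490)/10 ≈ 4.9900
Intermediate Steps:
m(T) = 3/(-2 + 7*T) (m(T) = 3/(-2 + (6*T + T)) = 3/(-2 + 7*T))
k(x) = -1/10 (k(x) = -1/2/5 = -1/2*1/5 = -1/10)
g(W, p) = 25 (g(W, p) = -5 + 30 = 25)
sqrt(k(0 - 8) + g(m(7), -10)) = sqrt(-1/10 + 25) = sqrt(249/10) = sqrt(2490)/10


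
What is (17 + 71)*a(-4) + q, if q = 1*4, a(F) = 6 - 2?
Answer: 356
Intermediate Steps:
a(F) = 4
q = 4
(17 + 71)*a(-4) + q = (17 + 71)*4 + 4 = 88*4 + 4 = 352 + 4 = 356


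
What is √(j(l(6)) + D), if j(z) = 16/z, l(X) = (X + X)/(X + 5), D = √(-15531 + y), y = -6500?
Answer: √(132 + 9*I*√22031)/3 ≈ 9.0504 + 8.2001*I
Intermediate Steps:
D = I*√22031 (D = √(-15531 - 6500) = √(-22031) = I*√22031 ≈ 148.43*I)
l(X) = 2*X/(5 + X) (l(X) = (2*X)/(5 + X) = 2*X/(5 + X))
√(j(l(6)) + D) = √(16/((2*6/(5 + 6))) + I*√22031) = √(16/((2*6/11)) + I*√22031) = √(16/((2*6*(1/11))) + I*√22031) = √(16/(12/11) + I*√22031) = √(16*(11/12) + I*√22031) = √(44/3 + I*√22031)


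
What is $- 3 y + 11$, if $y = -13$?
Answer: $50$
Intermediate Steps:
$- 3 y + 11 = \left(-3\right) \left(-13\right) + 11 = 39 + 11 = 50$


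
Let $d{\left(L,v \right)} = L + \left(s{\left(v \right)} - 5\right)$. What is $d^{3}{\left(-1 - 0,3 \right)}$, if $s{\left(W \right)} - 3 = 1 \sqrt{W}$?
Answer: $-54 + 30 \sqrt{3} \approx -2.0385$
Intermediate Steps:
$s{\left(W \right)} = 3 + \sqrt{W}$ ($s{\left(W \right)} = 3 + 1 \sqrt{W} = 3 + \sqrt{W}$)
$d{\left(L,v \right)} = -2 + L + \sqrt{v}$ ($d{\left(L,v \right)} = L + \left(\left(3 + \sqrt{v}\right) - 5\right) = L + \left(-2 + \sqrt{v}\right) = -2 + L + \sqrt{v}$)
$d^{3}{\left(-1 - 0,3 \right)} = \left(-2 - 1 + \sqrt{3}\right)^{3} = \left(-3 + \sqrt{3}\right)^{3}$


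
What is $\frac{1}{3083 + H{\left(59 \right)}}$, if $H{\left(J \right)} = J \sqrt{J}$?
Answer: $\frac{3083}{9299510} - \frac{59 \sqrt{59}}{9299510} \approx 0.00028279$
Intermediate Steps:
$H{\left(J \right)} = J^{\frac{3}{2}}$
$\frac{1}{3083 + H{\left(59 \right)}} = \frac{1}{3083 + 59^{\frac{3}{2}}} = \frac{1}{3083 + 59 \sqrt{59}}$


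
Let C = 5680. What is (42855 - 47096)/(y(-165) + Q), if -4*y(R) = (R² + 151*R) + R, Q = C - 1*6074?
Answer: 16964/3721 ≈ 4.5590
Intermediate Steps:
Q = -394 (Q = 5680 - 1*6074 = 5680 - 6074 = -394)
y(R) = -38*R - R²/4 (y(R) = -((R² + 151*R) + R)/4 = -(R² + 152*R)/4 = -38*R - R²/4)
(42855 - 47096)/(y(-165) + Q) = (42855 - 47096)/(-¼*(-165)*(152 - 165) - 394) = -4241/(-¼*(-165)*(-13) - 394) = -4241/(-2145/4 - 394) = -4241/(-3721/4) = -4241*(-4/3721) = 16964/3721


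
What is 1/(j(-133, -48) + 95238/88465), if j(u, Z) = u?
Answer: -6805/897739 ≈ -0.0075802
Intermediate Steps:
1/(j(-133, -48) + 95238/88465) = 1/(-133 + 95238/88465) = 1/(-133 + 95238*(1/88465)) = 1/(-133 + 7326/6805) = 1/(-897739/6805) = -6805/897739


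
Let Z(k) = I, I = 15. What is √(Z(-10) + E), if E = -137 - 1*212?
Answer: I*√334 ≈ 18.276*I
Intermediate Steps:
E = -349 (E = -137 - 212 = -349)
Z(k) = 15
√(Z(-10) + E) = √(15 - 349) = √(-334) = I*√334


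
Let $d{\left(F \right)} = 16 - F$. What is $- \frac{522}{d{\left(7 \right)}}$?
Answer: $-58$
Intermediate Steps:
$- \frac{522}{d{\left(7 \right)}} = - \frac{522}{16 - 7} = - \frac{522}{9} = \left(-522\right) \frac{1}{9} = -58$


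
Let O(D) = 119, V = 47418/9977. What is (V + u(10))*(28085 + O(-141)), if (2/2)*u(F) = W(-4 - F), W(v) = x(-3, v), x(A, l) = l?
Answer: -236554640/907 ≈ -2.6081e+5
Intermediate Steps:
V = 47418/9977 (V = 47418*(1/9977) = 47418/9977 ≈ 4.7527)
W(v) = v
u(F) = -4 - F
(V + u(10))*(28085 + O(-141)) = (47418/9977 + (-4 - 1*10))*(28085 + 119) = (47418/9977 + (-4 - 10))*28204 = (47418/9977 - 14)*28204 = -92260/9977*28204 = -236554640/907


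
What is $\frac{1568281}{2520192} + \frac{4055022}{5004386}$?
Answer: $\frac{9033858742345}{6306006781056} \approx 1.4326$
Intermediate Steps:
$\frac{1568281}{2520192} + \frac{4055022}{5004386} = 1568281 \cdot \frac{1}{2520192} + 4055022 \cdot \frac{1}{5004386} = \frac{1568281}{2520192} + \frac{2027511}{2502193} = \frac{9033858742345}{6306006781056}$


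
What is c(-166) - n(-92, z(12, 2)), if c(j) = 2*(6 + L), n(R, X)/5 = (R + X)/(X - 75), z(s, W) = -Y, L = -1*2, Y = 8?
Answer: 164/83 ≈ 1.9759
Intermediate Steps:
L = -2
z(s, W) = -8 (z(s, W) = -1*8 = -8)
n(R, X) = 5*(R + X)/(-75 + X) (n(R, X) = 5*((R + X)/(X - 75)) = 5*((R + X)/(-75 + X)) = 5*(R + X)/(-75 + X))
c(j) = 8 (c(j) = 2*(6 - 2) = 2*4 = 8)
c(-166) - n(-92, z(12, 2)) = 8 - 5*(-92 - 8)/(-75 - 8) = 8 - 5*(-100)/(-83) = 8 - 5*(-1)*(-100)/83 = 8 - 1*500/83 = 8 - 500/83 = 164/83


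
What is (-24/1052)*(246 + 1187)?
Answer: -8598/263 ≈ -32.692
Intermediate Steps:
(-24/1052)*(246 + 1187) = -24*1/1052*1433 = -6/263*1433 = -8598/263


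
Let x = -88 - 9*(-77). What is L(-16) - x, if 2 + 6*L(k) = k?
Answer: -608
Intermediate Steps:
L(k) = -⅓ + k/6
x = 605 (x = -88 + 693 = 605)
L(-16) - x = (-⅓ + (⅙)*(-16)) - 1*605 = (-⅓ - 8/3) - 605 = -3 - 605 = -608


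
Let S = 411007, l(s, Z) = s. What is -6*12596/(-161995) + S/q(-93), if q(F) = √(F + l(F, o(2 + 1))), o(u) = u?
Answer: 75576/161995 - 411007*I*√186/186 ≈ 0.46653 - 30137.0*I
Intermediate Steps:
q(F) = √2*√F (q(F) = √(F + F) = √(2*F) = √2*√F)
-6*12596/(-161995) + S/q(-93) = -6*12596/(-161995) + 411007/((√2*√(-93))) = -75576*(-1/161995) + 411007/((√2*(I*√93))) = 75576/161995 + 411007/((I*√186)) = 75576/161995 + 411007*(-I*√186/186) = 75576/161995 - 411007*I*√186/186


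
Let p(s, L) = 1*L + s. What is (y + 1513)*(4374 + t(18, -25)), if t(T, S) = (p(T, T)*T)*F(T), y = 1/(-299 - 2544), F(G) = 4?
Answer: 29963956428/2843 ≈ 1.0540e+7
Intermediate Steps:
p(s, L) = L + s
y = -1/2843 (y = 1/(-2843) = -1/2843 ≈ -0.00035174)
t(T, S) = 8*T² (t(T, S) = ((T + T)*T)*4 = ((2*T)*T)*4 = (2*T²)*4 = 8*T²)
(y + 1513)*(4374 + t(18, -25)) = (-1/2843 + 1513)*(4374 + 8*18²) = 4301458*(4374 + 8*324)/2843 = 4301458*(4374 + 2592)/2843 = (4301458/2843)*6966 = 29963956428/2843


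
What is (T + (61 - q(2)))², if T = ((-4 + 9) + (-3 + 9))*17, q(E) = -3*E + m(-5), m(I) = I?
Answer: 67081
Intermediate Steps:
q(E) = -5 - 3*E (q(E) = -3*E - 5 = -5 - 3*E)
T = 187 (T = (5 + 6)*17 = 11*17 = 187)
(T + (61 - q(2)))² = (187 + (61 - (-5 - 3*2)))² = (187 + (61 - (-5 - 6)))² = (187 + (61 - 1*(-11)))² = (187 + (61 + 11))² = (187 + 72)² = 259² = 67081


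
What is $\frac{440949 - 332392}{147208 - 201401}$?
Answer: $- \frac{108557}{54193} \approx -2.0032$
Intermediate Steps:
$\frac{440949 - 332392}{147208 - 201401} = \frac{108557}{-54193} = 108557 \left(- \frac{1}{54193}\right) = - \frac{108557}{54193}$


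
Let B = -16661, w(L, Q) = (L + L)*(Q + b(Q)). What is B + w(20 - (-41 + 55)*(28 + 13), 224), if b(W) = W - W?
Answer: -264853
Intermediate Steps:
b(W) = 0
w(L, Q) = 2*L*Q (w(L, Q) = (L + L)*(Q + 0) = (2*L)*Q = 2*L*Q)
B + w(20 - (-41 + 55)*(28 + 13), 224) = -16661 + 2*(20 - (-41 + 55)*(28 + 13))*224 = -16661 + 2*(20 - 14*41)*224 = -16661 + 2*(20 - 1*574)*224 = -16661 + 2*(20 - 574)*224 = -16661 + 2*(-554)*224 = -16661 - 248192 = -264853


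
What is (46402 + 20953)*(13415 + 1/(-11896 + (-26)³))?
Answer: 26629936135045/29472 ≈ 9.0357e+8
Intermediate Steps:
(46402 + 20953)*(13415 + 1/(-11896 + (-26)³)) = 67355*(13415 + 1/(-11896 - 17576)) = 67355*(13415 + 1/(-29472)) = 67355*(13415 - 1/29472) = 67355*(395366879/29472) = 26629936135045/29472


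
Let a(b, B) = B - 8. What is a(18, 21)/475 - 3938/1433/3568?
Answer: 32298861/1214324200 ≈ 0.026598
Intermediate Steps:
a(b, B) = -8 + B
a(18, 21)/475 - 3938/1433/3568 = (-8 + 21)/475 - 3938/1433/3568 = 13*(1/475) - 3938*1/1433*(1/3568) = 13/475 - 3938/1433*1/3568 = 13/475 - 1969/2556472 = 32298861/1214324200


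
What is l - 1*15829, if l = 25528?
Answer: 9699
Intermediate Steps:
l - 1*15829 = 25528 - 1*15829 = 25528 - 15829 = 9699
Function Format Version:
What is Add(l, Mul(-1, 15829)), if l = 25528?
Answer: 9699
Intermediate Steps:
Add(l, Mul(-1, 15829)) = Add(25528, Mul(-1, 15829)) = Add(25528, -15829) = 9699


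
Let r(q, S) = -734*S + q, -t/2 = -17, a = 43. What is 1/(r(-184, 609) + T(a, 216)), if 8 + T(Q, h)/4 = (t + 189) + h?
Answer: -1/445466 ≈ -2.2448e-6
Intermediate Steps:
t = 34 (t = -2*(-17) = 34)
r(q, S) = q - 734*S
T(Q, h) = 860 + 4*h (T(Q, h) = -32 + 4*((34 + 189) + h) = -32 + 4*(223 + h) = -32 + (892 + 4*h) = 860 + 4*h)
1/(r(-184, 609) + T(a, 216)) = 1/((-184 - 734*609) + (860 + 4*216)) = 1/((-184 - 447006) + (860 + 864)) = 1/(-447190 + 1724) = 1/(-445466) = -1/445466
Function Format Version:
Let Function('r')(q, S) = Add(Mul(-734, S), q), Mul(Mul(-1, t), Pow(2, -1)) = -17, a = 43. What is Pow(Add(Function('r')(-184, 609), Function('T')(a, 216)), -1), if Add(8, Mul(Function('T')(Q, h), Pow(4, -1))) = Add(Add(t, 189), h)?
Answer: Rational(-1, 445466) ≈ -2.2448e-6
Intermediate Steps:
t = 34 (t = Mul(-2, -17) = 34)
Function('r')(q, S) = Add(q, Mul(-734, S))
Function('T')(Q, h) = Add(860, Mul(4, h)) (Function('T')(Q, h) = Add(-32, Mul(4, Add(Add(34, 189), h))) = Add(-32, Mul(4, Add(223, h))) = Add(-32, Add(892, Mul(4, h))) = Add(860, Mul(4, h)))
Pow(Add(Function('r')(-184, 609), Function('T')(a, 216)), -1) = Pow(Add(Add(-184, Mul(-734, 609)), Add(860, Mul(4, 216))), -1) = Pow(Add(Add(-184, -447006), Add(860, 864)), -1) = Pow(Add(-447190, 1724), -1) = Pow(-445466, -1) = Rational(-1, 445466)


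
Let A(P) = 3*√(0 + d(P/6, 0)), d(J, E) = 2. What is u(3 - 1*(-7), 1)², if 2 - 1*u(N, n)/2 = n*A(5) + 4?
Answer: 88 + 48*√2 ≈ 155.88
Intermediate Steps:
A(P) = 3*√2 (A(P) = 3*√(0 + 2) = 3*√2)
u(N, n) = -4 - 6*n*√2 (u(N, n) = 4 - 2*(n*(3*√2) + 4) = 4 - 2*(3*n*√2 + 4) = 4 - 2*(4 + 3*n*√2) = 4 + (-8 - 6*n*√2) = -4 - 6*n*√2)
u(3 - 1*(-7), 1)² = (-4 - 6*1*√2)² = (-4 - 6*√2)²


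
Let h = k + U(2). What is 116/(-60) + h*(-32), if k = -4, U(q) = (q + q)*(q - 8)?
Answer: 13411/15 ≈ 894.07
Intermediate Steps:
U(q) = 2*q*(-8 + q) (U(q) = (2*q)*(-8 + q) = 2*q*(-8 + q))
h = -28 (h = -4 + 2*2*(-8 + 2) = -4 + 2*2*(-6) = -4 - 24 = -28)
116/(-60) + h*(-32) = 116/(-60) - 28*(-32) = 116*(-1/60) + 896 = -29/15 + 896 = 13411/15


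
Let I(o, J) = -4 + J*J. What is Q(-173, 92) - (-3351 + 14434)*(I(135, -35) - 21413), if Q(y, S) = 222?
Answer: 223788158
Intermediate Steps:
I(o, J) = -4 + J**2
Q(-173, 92) - (-3351 + 14434)*(I(135, -35) - 21413) = 222 - (-3351 + 14434)*((-4 + (-35)**2) - 21413) = 222 - 11083*((-4 + 1225) - 21413) = 222 - 11083*(1221 - 21413) = 222 - 11083*(-20192) = 222 - 1*(-223787936) = 222 + 223787936 = 223788158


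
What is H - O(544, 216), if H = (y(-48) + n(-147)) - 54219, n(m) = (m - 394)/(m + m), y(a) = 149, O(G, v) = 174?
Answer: -15947195/294 ≈ -54242.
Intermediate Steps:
n(m) = (-394 + m)/(2*m) (n(m) = (-394 + m)/((2*m)) = (-394 + m)*(1/(2*m)) = (-394 + m)/(2*m))
H = -15896039/294 (H = (149 + (½)*(-394 - 147)/(-147)) - 54219 = (149 + (½)*(-1/147)*(-541)) - 54219 = (149 + 541/294) - 54219 = 44347/294 - 54219 = -15896039/294 ≈ -54068.)
H - O(544, 216) = -15896039/294 - 1*174 = -15896039/294 - 174 = -15947195/294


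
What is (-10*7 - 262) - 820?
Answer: -1152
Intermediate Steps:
(-10*7 - 262) - 820 = (-70 - 262) - 820 = -332 - 820 = -1152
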